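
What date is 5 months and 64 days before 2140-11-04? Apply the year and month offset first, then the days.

April 1, 2140

Subtracting 5 months and 64 days from November 4, 2140: first the month/year part, then the days.
month 11 − 5 = 6 → June 2140.
Day 4 is valid in June, giving June 4, 2140.
Now subtract 64 days from June 4, 2140.
Going back 4 days from June 4, 2140 reaches the end of the previous month; 64 − 4 = 60 left.
May 2140 has 31 days: 60 − 31 = 29 left.
April 2140 has 30 days; 30 − 29 = 1 → April 1, 2140.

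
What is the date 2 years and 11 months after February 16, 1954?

January 16, 1957

Advancing 2 years and 11 months from February 16, 1954.
+2 years → 1956; month 2 + 11 = 13, which is month 1 of year 1957 → January 1957.
Day 16 is valid in January, giving January 16, 1957.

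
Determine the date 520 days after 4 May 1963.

October 5, 1964

Adding 520 days from May 4, 1963.
May has 31 days, so 31 − 4 = 27 days remain after May 4, 1963; 520 − 27 = 493 left.
June 1963 has 30 days: 493 − 30 = 463 left.
July 1963 has 31 days: 463 − 31 = 432 left.
August 1963 has 31 days: 432 − 31 = 401 left.
September 1963 has 30 days: 401 − 30 = 371 left.
October 1963 has 31 days: 371 − 31 = 340 left.
November 1963 has 30 days: 340 − 30 = 310 left.
December 1963 has 31 days: 310 − 31 = 279 left.
January 1964 has 31 days: 279 − 31 = 248 left.
February 1964 has 29 days (1964 is a leap year): 248 − 29 = 219 left.
March 1964 has 31 days: 219 − 31 = 188 left.
April 1964 has 30 days: 188 − 30 = 158 left.
May 1964 has 31 days: 158 − 31 = 127 left.
June 1964 has 30 days: 127 − 30 = 97 left.
July 1964 has 31 days: 97 − 31 = 66 left.
August 1964 has 31 days: 66 − 31 = 35 left.
September 1964 has 30 days: 35 − 30 = 5 left.
5 days into October 1964 → October 5, 1964.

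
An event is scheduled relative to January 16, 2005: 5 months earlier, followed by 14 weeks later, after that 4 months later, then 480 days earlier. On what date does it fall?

November 28, 2003

Going back 5 months from January 16, 2005:
month 1 − 5 = -4, which is month 8 of year 2004 → August 2004.
Day 16 is valid in August, giving August 16, 2004.
Advancing 14 weeks (= 98 days) from August 16, 2004:
August has 31 days, so 31 − 16 = 15 days remain after August 16, 2004; 98 − 15 = 83 left.
September 2004 has 30 days: 83 − 30 = 53 left.
October 2004 has 31 days: 53 − 31 = 22 left.
22 days into November 2004 → November 22, 2004.
Counting forward 4 months from November 22, 2004:
month 11 + 4 = 15, which is month 3 of year 2005 → March 2005.
Day 22 is valid in March, giving March 22, 2005.
Going back 480 days from March 22, 2005:
Going back 22 days from March 22, 2005 reaches the end of the previous month; 480 − 22 = 458 left.
February 2005 has 28 days (2005 is not a leap year): 458 − 28 = 430 left.
January 2005 has 31 days: 430 − 31 = 399 left.
December 2004 has 31 days: 399 − 31 = 368 left.
November 2004 has 30 days: 368 − 30 = 338 left.
October 2004 has 31 days: 338 − 31 = 307 left.
September 2004 has 30 days: 307 − 30 = 277 left.
August 2004 has 31 days: 277 − 31 = 246 left.
July 2004 has 31 days: 246 − 31 = 215 left.
June 2004 has 30 days: 215 − 30 = 185 left.
May 2004 has 31 days: 185 − 31 = 154 left.
April 2004 has 30 days: 154 − 30 = 124 left.
March 2004 has 31 days: 124 − 31 = 93 left.
February 2004 has 29 days (2004 is a leap year): 93 − 29 = 64 left.
January 2004 has 31 days: 64 − 31 = 33 left.
December 2003 has 31 days: 33 − 31 = 2 left.
November 2003 has 30 days; 30 − 2 = 28 → November 28, 2003.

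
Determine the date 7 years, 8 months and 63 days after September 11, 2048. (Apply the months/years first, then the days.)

Advancing 7 years, 8 months and 63 days from September 11, 2048: first the month/year part, then the days.
+7 years → 2055; month 9 + 8 = 17, which is month 5 of year 2056 → May 2056.
Day 11 is valid in May, giving May 11, 2056.
Now add 63 days from May 11, 2056.
May has 31 days, so 31 − 11 = 20 days remain after May 11, 2056; 63 − 20 = 43 left.
June 2056 has 30 days: 43 − 30 = 13 left.
13 days into July 2056 → July 13, 2056.

July 13, 2056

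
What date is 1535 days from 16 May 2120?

July 29, 2124

Counting forward 1535 days from May 16, 2120.
May has 31 days, so 31 − 16 = 15 days remain after May 16, 2120; 1535 − 15 = 1520 left.
June 2120 has 30 days: 1520 − 30 = 1490 left.
July 2120 has 31 days: 1490 − 31 = 1459 left.
August 2120 has 31 days: 1459 − 31 = 1428 left.
September 2120 has 30 days: 1428 − 30 = 1398 left.
October 2120 has 31 days: 1398 − 31 = 1367 left.
November 2120 has 30 days: 1367 − 30 = 1337 left.
December 2120 has 31 days: 1337 − 31 = 1306 left.
January 2121 has 31 days: 1306 − 31 = 1275 left.
February 2121 has 28 days (2121 is not a leap year): 1275 − 28 = 1247 left.
March 2121 has 31 days: 1247 − 31 = 1216 left.
April 2121 has 30 days: 1216 − 30 = 1186 left.
May 2121 has 31 days: 1186 − 31 = 1155 left.
June 2121 has 30 days: 1155 − 30 = 1125 left.
July 2121 has 31 days: 1125 − 31 = 1094 left.
August 2121 has 31 days: 1094 − 31 = 1063 left.
September 2121 has 30 days: 1063 − 30 = 1033 left.
October 2121 has 31 days: 1033 − 31 = 1002 left.
November 2121 has 30 days: 1002 − 30 = 972 left.
December 2121 has 31 days: 972 − 31 = 941 left.
January 2122 has 31 days: 941 − 31 = 910 left.
February 2122 has 28 days (2122 is not a leap year): 910 − 28 = 882 left.
March 2122 has 31 days: 882 − 31 = 851 left.
April 2122 has 30 days: 851 − 30 = 821 left.
May 2122 has 31 days: 821 − 31 = 790 left.
June 2122 has 30 days: 790 − 30 = 760 left.
July 2122 has 31 days: 760 − 31 = 729 left.
August 2122 has 31 days: 729 − 31 = 698 left.
September 2122 has 30 days: 698 − 30 = 668 left.
October 2122 has 31 days: 668 − 31 = 637 left.
November 2122 has 30 days: 637 − 30 = 607 left.
December 2122 has 31 days: 607 − 31 = 576 left.
January 2123 has 31 days: 576 − 31 = 545 left.
February 2123 has 28 days (2123 is not a leap year): 545 − 28 = 517 left.
March 2123 has 31 days: 517 − 31 = 486 left.
April 2123 has 30 days: 486 − 30 = 456 left.
May 2123 has 31 days: 456 − 31 = 425 left.
June 2123 has 30 days: 425 − 30 = 395 left.
July 2123 has 31 days: 395 − 31 = 364 left.
August 2123 has 31 days: 364 − 31 = 333 left.
September 2123 has 30 days: 333 − 30 = 303 left.
October 2123 has 31 days: 303 − 31 = 272 left.
November 2123 has 30 days: 272 − 30 = 242 left.
December 2123 has 31 days: 242 − 31 = 211 left.
January 2124 has 31 days: 211 − 31 = 180 left.
February 2124 has 29 days (2124 is a leap year): 180 − 29 = 151 left.
March 2124 has 31 days: 151 − 31 = 120 left.
April 2124 has 30 days: 120 − 30 = 90 left.
May 2124 has 31 days: 90 − 31 = 59 left.
June 2124 has 30 days: 59 − 30 = 29 left.
29 days into July 2124 → July 29, 2124.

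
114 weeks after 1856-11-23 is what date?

Adding 114 weeks = 798 days from November 23, 1856.
November has 30 days, so 30 − 23 = 7 days remain after November 23, 1856; 798 − 7 = 791 left.
December 1856 has 31 days: 791 − 31 = 760 left.
January 1857 has 31 days: 760 − 31 = 729 left.
February 1857 has 28 days (1857 is not a leap year): 729 − 28 = 701 left.
March 1857 has 31 days: 701 − 31 = 670 left.
April 1857 has 30 days: 670 − 30 = 640 left.
May 1857 has 31 days: 640 − 31 = 609 left.
June 1857 has 30 days: 609 − 30 = 579 left.
July 1857 has 31 days: 579 − 31 = 548 left.
August 1857 has 31 days: 548 − 31 = 517 left.
September 1857 has 30 days: 517 − 30 = 487 left.
October 1857 has 31 days: 487 − 31 = 456 left.
November 1857 has 30 days: 456 − 30 = 426 left.
December 1857 has 31 days: 426 − 31 = 395 left.
January 1858 has 31 days: 395 − 31 = 364 left.
February 1858 has 28 days (1858 is not a leap year): 364 − 28 = 336 left.
March 1858 has 31 days: 336 − 31 = 305 left.
April 1858 has 30 days: 305 − 30 = 275 left.
May 1858 has 31 days: 275 − 31 = 244 left.
June 1858 has 30 days: 244 − 30 = 214 left.
July 1858 has 31 days: 214 − 31 = 183 left.
August 1858 has 31 days: 183 − 31 = 152 left.
September 1858 has 30 days: 152 − 30 = 122 left.
October 1858 has 31 days: 122 − 31 = 91 left.
November 1858 has 30 days: 91 − 30 = 61 left.
December 1858 has 31 days: 61 − 31 = 30 left.
30 days into January 1859 → January 30, 1859.

January 30, 1859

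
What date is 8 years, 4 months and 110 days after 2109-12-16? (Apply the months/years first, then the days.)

August 4, 2118

Adding 8 years, 4 months and 110 days from December 16, 2109: first the month/year part, then the days.
+8 years → 2117; month 12 + 4 = 16, which is month 4 of year 2118 → April 2118.
Day 16 is valid in April, giving April 16, 2118.
Now add 110 days from April 16, 2118.
April has 30 days, so 30 − 16 = 14 days remain after April 16, 2118; 110 − 14 = 96 left.
May 2118 has 31 days: 96 − 31 = 65 left.
June 2118 has 30 days: 65 − 30 = 35 left.
July 2118 has 31 days: 35 − 31 = 4 left.
4 days into August 2118 → August 4, 2118.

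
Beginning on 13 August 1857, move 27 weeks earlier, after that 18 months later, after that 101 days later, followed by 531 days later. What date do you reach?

Going back 27 weeks (= 189 days) from August 13, 1857:
Going back 13 days from August 13, 1857 reaches the end of the previous month; 189 − 13 = 176 left.
July 1857 has 31 days: 176 − 31 = 145 left.
June 1857 has 30 days: 145 − 30 = 115 left.
May 1857 has 31 days: 115 − 31 = 84 left.
April 1857 has 30 days: 84 − 30 = 54 left.
March 1857 has 31 days: 54 − 31 = 23 left.
February 1857 has 28 days; 28 − 23 = 5 → February 5, 1857.
Counting forward 18 months from February 5, 1857:
month 2 + 18 = 20, which is month 8 of year 1858 → August 1858.
Day 5 is valid in August, giving August 5, 1858.
Advancing 101 days from August 5, 1858:
August has 31 days, so 31 − 5 = 26 days remain after August 5, 1858; 101 − 26 = 75 left.
September 1858 has 30 days: 75 − 30 = 45 left.
October 1858 has 31 days: 45 − 31 = 14 left.
14 days into November 1858 → November 14, 1858.
Adding 531 days from November 14, 1858:
November has 30 days, so 30 − 14 = 16 days remain after November 14, 1858; 531 − 16 = 515 left.
December 1858 has 31 days: 515 − 31 = 484 left.
January 1859 has 31 days: 484 − 31 = 453 left.
February 1859 has 28 days (1859 is not a leap year): 453 − 28 = 425 left.
March 1859 has 31 days: 425 − 31 = 394 left.
April 1859 has 30 days: 394 − 30 = 364 left.
May 1859 has 31 days: 364 − 31 = 333 left.
June 1859 has 30 days: 333 − 30 = 303 left.
July 1859 has 31 days: 303 − 31 = 272 left.
August 1859 has 31 days: 272 − 31 = 241 left.
September 1859 has 30 days: 241 − 30 = 211 left.
October 1859 has 31 days: 211 − 31 = 180 left.
November 1859 has 30 days: 180 − 30 = 150 left.
December 1859 has 31 days: 150 − 31 = 119 left.
January 1860 has 31 days: 119 − 31 = 88 left.
February 1860 has 29 days (1860 is a leap year): 88 − 29 = 59 left.
March 1860 has 31 days: 59 − 31 = 28 left.
28 days into April 1860 → April 28, 1860.

April 28, 1860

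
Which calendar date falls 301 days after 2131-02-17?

December 15, 2131

Advancing 301 days from February 17, 2131.
February has 28 days, so 28 − 17 = 11 days remain after February 17, 2131; 301 − 11 = 290 left.
March 2131 has 31 days: 290 − 31 = 259 left.
April 2131 has 30 days: 259 − 30 = 229 left.
May 2131 has 31 days: 229 − 31 = 198 left.
June 2131 has 30 days: 198 − 30 = 168 left.
July 2131 has 31 days: 168 − 31 = 137 left.
August 2131 has 31 days: 137 − 31 = 106 left.
September 2131 has 30 days: 106 − 30 = 76 left.
October 2131 has 31 days: 76 − 31 = 45 left.
November 2131 has 30 days: 45 − 30 = 15 left.
15 days into December 2131 → December 15, 2131.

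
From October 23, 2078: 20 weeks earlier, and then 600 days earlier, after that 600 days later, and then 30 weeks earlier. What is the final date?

Subtracting 20 weeks (= 140 days) from October 23, 2078:
Going back 23 days from October 23, 2078 reaches the end of the previous month; 140 − 23 = 117 left.
September 2078 has 30 days: 117 − 30 = 87 left.
August 2078 has 31 days: 87 − 31 = 56 left.
July 2078 has 31 days: 56 − 31 = 25 left.
June 2078 has 30 days; 30 − 25 = 5 → June 5, 2078.
Counting back 600 days from June 5, 2078:
Going back 5 days from June 5, 2078 reaches the end of the previous month; 600 − 5 = 595 left.
May 2078 has 31 days: 595 − 31 = 564 left.
April 2078 has 30 days: 564 − 30 = 534 left.
March 2078 has 31 days: 534 − 31 = 503 left.
February 2078 has 28 days (2078 is not a leap year): 503 − 28 = 475 left.
January 2078 has 31 days: 475 − 31 = 444 left.
December 2077 has 31 days: 444 − 31 = 413 left.
November 2077 has 30 days: 413 − 30 = 383 left.
October 2077 has 31 days: 383 − 31 = 352 left.
September 2077 has 30 days: 352 − 30 = 322 left.
August 2077 has 31 days: 322 − 31 = 291 left.
July 2077 has 31 days: 291 − 31 = 260 left.
June 2077 has 30 days: 260 − 30 = 230 left.
May 2077 has 31 days: 230 − 31 = 199 left.
April 2077 has 30 days: 199 − 30 = 169 left.
March 2077 has 31 days: 169 − 31 = 138 left.
February 2077 has 28 days (2077 is not a leap year): 138 − 28 = 110 left.
January 2077 has 31 days: 110 − 31 = 79 left.
December 2076 has 31 days: 79 − 31 = 48 left.
November 2076 has 30 days: 48 − 30 = 18 left.
October 2076 has 31 days; 31 − 18 = 13 → October 13, 2076.
Counting forward 600 days from October 13, 2076:
October has 31 days, so 31 − 13 = 18 days remain after October 13, 2076; 600 − 18 = 582 left.
November 2076 has 30 days: 582 − 30 = 552 left.
December 2076 has 31 days: 552 − 31 = 521 left.
January 2077 has 31 days: 521 − 31 = 490 left.
February 2077 has 28 days (2077 is not a leap year): 490 − 28 = 462 left.
March 2077 has 31 days: 462 − 31 = 431 left.
April 2077 has 30 days: 431 − 30 = 401 left.
May 2077 has 31 days: 401 − 31 = 370 left.
June 2077 has 30 days: 370 − 30 = 340 left.
July 2077 has 31 days: 340 − 31 = 309 left.
August 2077 has 31 days: 309 − 31 = 278 left.
September 2077 has 30 days: 278 − 30 = 248 left.
October 2077 has 31 days: 248 − 31 = 217 left.
November 2077 has 30 days: 217 − 30 = 187 left.
December 2077 has 31 days: 187 − 31 = 156 left.
January 2078 has 31 days: 156 − 31 = 125 left.
February 2078 has 28 days (2078 is not a leap year): 125 − 28 = 97 left.
March 2078 has 31 days: 97 − 31 = 66 left.
April 2078 has 30 days: 66 − 30 = 36 left.
May 2078 has 31 days: 36 − 31 = 5 left.
5 days into June 2078 → June 5, 2078.
Going back 30 weeks (= 210 days) from June 5, 2078:
Going back 5 days from June 5, 2078 reaches the end of the previous month; 210 − 5 = 205 left.
May 2078 has 31 days: 205 − 31 = 174 left.
April 2078 has 30 days: 174 − 30 = 144 left.
March 2078 has 31 days: 144 − 31 = 113 left.
February 2078 has 28 days (2078 is not a leap year): 113 − 28 = 85 left.
January 2078 has 31 days: 85 − 31 = 54 left.
December 2077 has 31 days: 54 − 31 = 23 left.
November 2077 has 30 days; 30 − 23 = 7 → November 7, 2077.

November 7, 2077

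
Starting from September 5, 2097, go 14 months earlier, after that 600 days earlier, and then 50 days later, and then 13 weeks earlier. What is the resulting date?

Counting back 14 months from September 5, 2097:
month 9 − 14 = -5, which is month 7 of year 2096 → July 2096.
Day 5 is valid in July, giving July 5, 2096.
Going back 600 days from July 5, 2096:
Going back 5 days from July 5, 2096 reaches the end of the previous month; 600 − 5 = 595 left.
June 2096 has 30 days: 595 − 30 = 565 left.
May 2096 has 31 days: 565 − 31 = 534 left.
April 2096 has 30 days: 534 − 30 = 504 left.
March 2096 has 31 days: 504 − 31 = 473 left.
February 2096 has 29 days (2096 is a leap year): 473 − 29 = 444 left.
January 2096 has 31 days: 444 − 31 = 413 left.
December 2095 has 31 days: 413 − 31 = 382 left.
November 2095 has 30 days: 382 − 30 = 352 left.
October 2095 has 31 days: 352 − 31 = 321 left.
September 2095 has 30 days: 321 − 30 = 291 left.
August 2095 has 31 days: 291 − 31 = 260 left.
July 2095 has 31 days: 260 − 31 = 229 left.
June 2095 has 30 days: 229 − 30 = 199 left.
May 2095 has 31 days: 199 − 31 = 168 left.
April 2095 has 30 days: 168 − 30 = 138 left.
March 2095 has 31 days: 138 − 31 = 107 left.
February 2095 has 28 days (2095 is not a leap year): 107 − 28 = 79 left.
January 2095 has 31 days: 79 − 31 = 48 left.
December 2094 has 31 days: 48 − 31 = 17 left.
November 2094 has 30 days; 30 − 17 = 13 → November 13, 2094.
Advancing 50 days from November 13, 2094:
November has 30 days, so 30 − 13 = 17 days remain after November 13, 2094; 50 − 17 = 33 left.
December 2094 has 31 days: 33 − 31 = 2 left.
2 days into January 2095 → January 2, 2095.
Going back 13 weeks (= 91 days) from January 2, 2095:
Going back 2 days from January 2, 2095 reaches the end of the previous month; 91 − 2 = 89 left.
December 2094 has 31 days: 89 − 31 = 58 left.
November 2094 has 30 days: 58 − 30 = 28 left.
October 2094 has 31 days; 31 − 28 = 3 → October 3, 2094.

October 3, 2094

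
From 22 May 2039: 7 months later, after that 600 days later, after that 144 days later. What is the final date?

Adding 7 months from May 22, 2039:
month 5 + 7 = 12 → December 2039.
Day 22 is valid in December, giving December 22, 2039.
Counting forward 600 days from December 22, 2039:
December has 31 days, so 31 − 22 = 9 days remain after December 22, 2039; 600 − 9 = 591 left.
January 2040 has 31 days: 591 − 31 = 560 left.
February 2040 has 29 days (2040 is a leap year): 560 − 29 = 531 left.
March 2040 has 31 days: 531 − 31 = 500 left.
April 2040 has 30 days: 500 − 30 = 470 left.
May 2040 has 31 days: 470 − 31 = 439 left.
June 2040 has 30 days: 439 − 30 = 409 left.
July 2040 has 31 days: 409 − 31 = 378 left.
August 2040 has 31 days: 378 − 31 = 347 left.
September 2040 has 30 days: 347 − 30 = 317 left.
October 2040 has 31 days: 317 − 31 = 286 left.
November 2040 has 30 days: 286 − 30 = 256 left.
December 2040 has 31 days: 256 − 31 = 225 left.
January 2041 has 31 days: 225 − 31 = 194 left.
February 2041 has 28 days (2041 is not a leap year): 194 − 28 = 166 left.
March 2041 has 31 days: 166 − 31 = 135 left.
April 2041 has 30 days: 135 − 30 = 105 left.
May 2041 has 31 days: 105 − 31 = 74 left.
June 2041 has 30 days: 74 − 30 = 44 left.
July 2041 has 31 days: 44 − 31 = 13 left.
13 days into August 2041 → August 13, 2041.
Counting forward 144 days from August 13, 2041:
August has 31 days, so 31 − 13 = 18 days remain after August 13, 2041; 144 − 18 = 126 left.
September 2041 has 30 days: 126 − 30 = 96 left.
October 2041 has 31 days: 96 − 31 = 65 left.
November 2041 has 30 days: 65 − 30 = 35 left.
December 2041 has 31 days: 35 − 31 = 4 left.
4 days into January 2042 → January 4, 2042.

January 4, 2042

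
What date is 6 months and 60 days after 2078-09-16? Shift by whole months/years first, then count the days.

Advancing 6 months and 60 days from September 16, 2078: first the month/year part, then the days.
month 9 + 6 = 15, which is month 3 of year 2079 → March 2079.
Day 16 is valid in March, giving March 16, 2079.
Now add 60 days from March 16, 2079.
March has 31 days, so 31 − 16 = 15 days remain after March 16, 2079; 60 − 15 = 45 left.
April 2079 has 30 days: 45 − 30 = 15 left.
15 days into May 2079 → May 15, 2079.

May 15, 2079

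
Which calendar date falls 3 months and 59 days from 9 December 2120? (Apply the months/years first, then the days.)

May 7, 2121

Counting forward 3 months and 59 days from December 9, 2120: first the month/year part, then the days.
month 12 + 3 = 15, which is month 3 of year 2121 → March 2121.
Day 9 is valid in March, giving March 9, 2121.
Now add 59 days from March 9, 2121.
March has 31 days, so 31 − 9 = 22 days remain after March 9, 2121; 59 − 22 = 37 left.
April 2121 has 30 days: 37 − 30 = 7 left.
7 days into May 2121 → May 7, 2121.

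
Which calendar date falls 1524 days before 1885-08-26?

June 24, 1881

Counting back 1524 days from August 26, 1885.
Going back 26 days from August 26, 1885 reaches the end of the previous month; 1524 − 26 = 1498 left.
July 1885 has 31 days: 1498 − 31 = 1467 left.
June 1885 has 30 days: 1467 − 30 = 1437 left.
May 1885 has 31 days: 1437 − 31 = 1406 left.
April 1885 has 30 days: 1406 − 30 = 1376 left.
March 1885 has 31 days: 1376 − 31 = 1345 left.
February 1885 has 28 days (1885 is not a leap year): 1345 − 28 = 1317 left.
January 1885 has 31 days: 1317 − 31 = 1286 left.
December 1884 has 31 days: 1286 − 31 = 1255 left.
November 1884 has 30 days: 1255 − 30 = 1225 left.
October 1884 has 31 days: 1225 − 31 = 1194 left.
September 1884 has 30 days: 1194 − 30 = 1164 left.
August 1884 has 31 days: 1164 − 31 = 1133 left.
July 1884 has 31 days: 1133 − 31 = 1102 left.
June 1884 has 30 days: 1102 − 30 = 1072 left.
May 1884 has 31 days: 1072 − 31 = 1041 left.
April 1884 has 30 days: 1041 − 30 = 1011 left.
March 1884 has 31 days: 1011 − 31 = 980 left.
February 1884 has 29 days (1884 is a leap year): 980 − 29 = 951 left.
January 1884 has 31 days: 951 − 31 = 920 left.
December 1883 has 31 days: 920 − 31 = 889 left.
November 1883 has 30 days: 889 − 30 = 859 left.
October 1883 has 31 days: 859 − 31 = 828 left.
September 1883 has 30 days: 828 − 30 = 798 left.
August 1883 has 31 days: 798 − 31 = 767 left.
July 1883 has 31 days: 767 − 31 = 736 left.
June 1883 has 30 days: 736 − 30 = 706 left.
May 1883 has 31 days: 706 − 31 = 675 left.
April 1883 has 30 days: 675 − 30 = 645 left.
March 1883 has 31 days: 645 − 31 = 614 left.
February 1883 has 28 days (1883 is not a leap year): 614 − 28 = 586 left.
January 1883 has 31 days: 586 − 31 = 555 left.
December 1882 has 31 days: 555 − 31 = 524 left.
November 1882 has 30 days: 524 − 30 = 494 left.
October 1882 has 31 days: 494 − 31 = 463 left.
September 1882 has 30 days: 463 − 30 = 433 left.
August 1882 has 31 days: 433 − 31 = 402 left.
July 1882 has 31 days: 402 − 31 = 371 left.
June 1882 has 30 days: 371 − 30 = 341 left.
May 1882 has 31 days: 341 − 31 = 310 left.
April 1882 has 30 days: 310 − 30 = 280 left.
March 1882 has 31 days: 280 − 31 = 249 left.
February 1882 has 28 days (1882 is not a leap year): 249 − 28 = 221 left.
January 1882 has 31 days: 221 − 31 = 190 left.
December 1881 has 31 days: 190 − 31 = 159 left.
November 1881 has 30 days: 159 − 30 = 129 left.
October 1881 has 31 days: 129 − 31 = 98 left.
September 1881 has 30 days: 98 − 30 = 68 left.
August 1881 has 31 days: 68 − 31 = 37 left.
July 1881 has 31 days: 37 − 31 = 6 left.
June 1881 has 30 days; 30 − 6 = 24 → June 24, 1881.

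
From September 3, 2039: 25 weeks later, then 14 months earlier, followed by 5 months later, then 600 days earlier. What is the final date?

October 2, 2037

Advancing 25 weeks (= 175 days) from September 3, 2039:
September has 30 days, so 30 − 3 = 27 days remain after September 3, 2039; 175 − 27 = 148 left.
October 2039 has 31 days: 148 − 31 = 117 left.
November 2039 has 30 days: 117 − 30 = 87 left.
December 2039 has 31 days: 87 − 31 = 56 left.
January 2040 has 31 days: 56 − 31 = 25 left.
25 days into February 2040 → February 25, 2040.
Counting back 14 months from February 25, 2040:
month 2 − 14 = -12, which is month 12 of year 2038 → December 2038.
Day 25 is valid in December, giving December 25, 2038.
Adding 5 months from December 25, 2038:
month 12 + 5 = 17, which is month 5 of year 2039 → May 2039.
Day 25 is valid in May, giving May 25, 2039.
Counting back 600 days from May 25, 2039:
Going back 25 days from May 25, 2039 reaches the end of the previous month; 600 − 25 = 575 left.
April 2039 has 30 days: 575 − 30 = 545 left.
March 2039 has 31 days: 545 − 31 = 514 left.
February 2039 has 28 days (2039 is not a leap year): 514 − 28 = 486 left.
January 2039 has 31 days: 486 − 31 = 455 left.
December 2038 has 31 days: 455 − 31 = 424 left.
November 2038 has 30 days: 424 − 30 = 394 left.
October 2038 has 31 days: 394 − 31 = 363 left.
September 2038 has 30 days: 363 − 30 = 333 left.
August 2038 has 31 days: 333 − 31 = 302 left.
July 2038 has 31 days: 302 − 31 = 271 left.
June 2038 has 30 days: 271 − 30 = 241 left.
May 2038 has 31 days: 241 − 31 = 210 left.
April 2038 has 30 days: 210 − 30 = 180 left.
March 2038 has 31 days: 180 − 31 = 149 left.
February 2038 has 28 days (2038 is not a leap year): 149 − 28 = 121 left.
January 2038 has 31 days: 121 − 31 = 90 left.
December 2037 has 31 days: 90 − 31 = 59 left.
November 2037 has 30 days: 59 − 30 = 29 left.
October 2037 has 31 days; 31 − 29 = 2 → October 2, 2037.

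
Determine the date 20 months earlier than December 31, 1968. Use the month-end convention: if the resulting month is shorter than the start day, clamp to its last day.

April 30, 1967

Going back 20 months from December 31, 1968.
month 12 − 20 = -8, which is month 4 of year 1967 → April 1967.
April 1967 has only 30 days and the start was day 31, so the date clamps to April 30, 1967.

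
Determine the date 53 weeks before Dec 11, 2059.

December 5, 2058

Counting back 53 weeks = 371 days from December 11, 2059.
Going back 11 days from December 11, 2059 reaches the end of the previous month; 371 − 11 = 360 left.
November 2059 has 30 days: 360 − 30 = 330 left.
October 2059 has 31 days: 330 − 31 = 299 left.
September 2059 has 30 days: 299 − 30 = 269 left.
August 2059 has 31 days: 269 − 31 = 238 left.
July 2059 has 31 days: 238 − 31 = 207 left.
June 2059 has 30 days: 207 − 30 = 177 left.
May 2059 has 31 days: 177 − 31 = 146 left.
April 2059 has 30 days: 146 − 30 = 116 left.
March 2059 has 31 days: 116 − 31 = 85 left.
February 2059 has 28 days (2059 is not a leap year): 85 − 28 = 57 left.
January 2059 has 31 days: 57 − 31 = 26 left.
December 2058 has 31 days; 31 − 26 = 5 → December 5, 2058.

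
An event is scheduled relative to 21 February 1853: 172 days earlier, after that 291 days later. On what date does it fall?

Subtracting 172 days from February 21, 1853:
Going back 21 days from February 21, 1853 reaches the end of the previous month; 172 − 21 = 151 left.
January 1853 has 31 days: 151 − 31 = 120 left.
December 1852 has 31 days: 120 − 31 = 89 left.
November 1852 has 30 days: 89 − 30 = 59 left.
October 1852 has 31 days: 59 − 31 = 28 left.
September 1852 has 30 days; 30 − 28 = 2 → September 2, 1852.
Counting forward 291 days from September 2, 1852:
September has 30 days, so 30 − 2 = 28 days remain after September 2, 1852; 291 − 28 = 263 left.
October 1852 has 31 days: 263 − 31 = 232 left.
November 1852 has 30 days: 232 − 30 = 202 left.
December 1852 has 31 days: 202 − 31 = 171 left.
January 1853 has 31 days: 171 − 31 = 140 left.
February 1853 has 28 days (1853 is not a leap year): 140 − 28 = 112 left.
March 1853 has 31 days: 112 − 31 = 81 left.
April 1853 has 30 days: 81 − 30 = 51 left.
May 1853 has 31 days: 51 − 31 = 20 left.
20 days into June 1853 → June 20, 1853.

June 20, 1853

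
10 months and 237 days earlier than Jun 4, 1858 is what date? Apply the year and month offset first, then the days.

Going back 10 months and 237 days from June 4, 1858: first the month/year part, then the days.
month 6 − 10 = -4, which is month 8 of year 1857 → August 1857.
Day 4 is valid in August, giving August 4, 1857.
Now subtract 237 days from August 4, 1857.
Going back 4 days from August 4, 1857 reaches the end of the previous month; 237 − 4 = 233 left.
July 1857 has 31 days: 233 − 31 = 202 left.
June 1857 has 30 days: 202 − 30 = 172 left.
May 1857 has 31 days: 172 − 31 = 141 left.
April 1857 has 30 days: 141 − 30 = 111 left.
March 1857 has 31 days: 111 − 31 = 80 left.
February 1857 has 28 days (1857 is not a leap year): 80 − 28 = 52 left.
January 1857 has 31 days: 52 − 31 = 21 left.
December 1856 has 31 days; 31 − 21 = 10 → December 10, 1856.

December 10, 1856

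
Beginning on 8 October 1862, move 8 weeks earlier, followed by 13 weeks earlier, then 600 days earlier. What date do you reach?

September 21, 1860

Going back 8 weeks (= 56 days) from October 8, 1862:
Going back 8 days from October 8, 1862 reaches the end of the previous month; 56 − 8 = 48 left.
September 1862 has 30 days: 48 − 30 = 18 left.
August 1862 has 31 days; 31 − 18 = 13 → August 13, 1862.
Subtracting 13 weeks (= 91 days) from August 13, 1862:
Going back 13 days from August 13, 1862 reaches the end of the previous month; 91 − 13 = 78 left.
July 1862 has 31 days: 78 − 31 = 47 left.
June 1862 has 30 days: 47 − 30 = 17 left.
May 1862 has 31 days; 31 − 17 = 14 → May 14, 1862.
Subtracting 600 days from May 14, 1862:
Going back 14 days from May 14, 1862 reaches the end of the previous month; 600 − 14 = 586 left.
April 1862 has 30 days: 586 − 30 = 556 left.
March 1862 has 31 days: 556 − 31 = 525 left.
February 1862 has 28 days (1862 is not a leap year): 525 − 28 = 497 left.
January 1862 has 31 days: 497 − 31 = 466 left.
December 1861 has 31 days: 466 − 31 = 435 left.
November 1861 has 30 days: 435 − 30 = 405 left.
October 1861 has 31 days: 405 − 31 = 374 left.
September 1861 has 30 days: 374 − 30 = 344 left.
August 1861 has 31 days: 344 − 31 = 313 left.
July 1861 has 31 days: 313 − 31 = 282 left.
June 1861 has 30 days: 282 − 30 = 252 left.
May 1861 has 31 days: 252 − 31 = 221 left.
April 1861 has 30 days: 221 − 30 = 191 left.
March 1861 has 31 days: 191 − 31 = 160 left.
February 1861 has 28 days (1861 is not a leap year): 160 − 28 = 132 left.
January 1861 has 31 days: 132 − 31 = 101 left.
December 1860 has 31 days: 101 − 31 = 70 left.
November 1860 has 30 days: 70 − 30 = 40 left.
October 1860 has 31 days: 40 − 31 = 9 left.
September 1860 has 30 days; 30 − 9 = 21 → September 21, 1860.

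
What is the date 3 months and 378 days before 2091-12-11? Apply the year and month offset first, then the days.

August 29, 2090

Counting back 3 months and 378 days from December 11, 2091: first the month/year part, then the days.
month 12 − 3 = 9 → September 2091.
Day 11 is valid in September, giving September 11, 2091.
Now subtract 378 days from September 11, 2091.
Going back 11 days from September 11, 2091 reaches the end of the previous month; 378 − 11 = 367 left.
August 2091 has 31 days: 367 − 31 = 336 left.
July 2091 has 31 days: 336 − 31 = 305 left.
June 2091 has 30 days: 305 − 30 = 275 left.
May 2091 has 31 days: 275 − 31 = 244 left.
April 2091 has 30 days: 244 − 30 = 214 left.
March 2091 has 31 days: 214 − 31 = 183 left.
February 2091 has 28 days (2091 is not a leap year): 183 − 28 = 155 left.
January 2091 has 31 days: 155 − 31 = 124 left.
December 2090 has 31 days: 124 − 31 = 93 left.
November 2090 has 30 days: 93 − 30 = 63 left.
October 2090 has 31 days: 63 − 31 = 32 left.
September 2090 has 30 days: 32 − 30 = 2 left.
August 2090 has 31 days; 31 − 2 = 29 → August 29, 2090.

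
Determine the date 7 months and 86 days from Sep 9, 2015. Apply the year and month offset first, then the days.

Counting forward 7 months and 86 days from September 9, 2015: first the month/year part, then the days.
month 9 + 7 = 16, which is month 4 of year 2016 → April 2016.
Day 9 is valid in April, giving April 9, 2016.
Now add 86 days from April 9, 2016.
April has 30 days, so 30 − 9 = 21 days remain after April 9, 2016; 86 − 21 = 65 left.
May 2016 has 31 days: 65 − 31 = 34 left.
June 2016 has 30 days: 34 − 30 = 4 left.
4 days into July 2016 → July 4, 2016.

July 4, 2016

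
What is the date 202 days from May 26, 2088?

Counting forward 202 days from May 26, 2088.
May has 31 days, so 31 − 26 = 5 days remain after May 26, 2088; 202 − 5 = 197 left.
June 2088 has 30 days: 197 − 30 = 167 left.
July 2088 has 31 days: 167 − 31 = 136 left.
August 2088 has 31 days: 136 − 31 = 105 left.
September 2088 has 30 days: 105 − 30 = 75 left.
October 2088 has 31 days: 75 − 31 = 44 left.
November 2088 has 30 days: 44 − 30 = 14 left.
14 days into December 2088 → December 14, 2088.

December 14, 2088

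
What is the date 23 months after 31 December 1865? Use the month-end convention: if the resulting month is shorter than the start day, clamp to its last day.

November 30, 1867

Adding 23 months from December 31, 1865.
month 12 + 23 = 35, which is month 11 of year 1867 → November 1867.
November 1867 has only 30 days and the start was day 31, so the date clamps to November 30, 1867.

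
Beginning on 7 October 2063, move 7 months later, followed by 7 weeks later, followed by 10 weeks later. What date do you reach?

September 3, 2064

Advancing 7 months from October 7, 2063:
month 10 + 7 = 17, which is month 5 of year 2064 → May 2064.
Day 7 is valid in May, giving May 7, 2064.
Counting forward 7 weeks (= 49 days) from May 7, 2064:
May has 31 days, so 31 − 7 = 24 days remain after May 7, 2064; 49 − 24 = 25 left.
25 days into June 2064 → June 25, 2064.
Adding 10 weeks (= 70 days) from June 25, 2064:
June has 30 days, so 30 − 25 = 5 days remain after June 25, 2064; 70 − 5 = 65 left.
July 2064 has 31 days: 65 − 31 = 34 left.
August 2064 has 31 days: 34 − 31 = 3 left.
3 days into September 2064 → September 3, 2064.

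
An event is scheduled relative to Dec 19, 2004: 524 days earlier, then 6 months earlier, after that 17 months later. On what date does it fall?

Going back 524 days from December 19, 2004:
Going back 19 days from December 19, 2004 reaches the end of the previous month; 524 − 19 = 505 left.
November 2004 has 30 days: 505 − 30 = 475 left.
October 2004 has 31 days: 475 − 31 = 444 left.
September 2004 has 30 days: 444 − 30 = 414 left.
August 2004 has 31 days: 414 − 31 = 383 left.
July 2004 has 31 days: 383 − 31 = 352 left.
June 2004 has 30 days: 352 − 30 = 322 left.
May 2004 has 31 days: 322 − 31 = 291 left.
April 2004 has 30 days: 291 − 30 = 261 left.
March 2004 has 31 days: 261 − 31 = 230 left.
February 2004 has 29 days (2004 is a leap year): 230 − 29 = 201 left.
January 2004 has 31 days: 201 − 31 = 170 left.
December 2003 has 31 days: 170 − 31 = 139 left.
November 2003 has 30 days: 139 − 30 = 109 left.
October 2003 has 31 days: 109 − 31 = 78 left.
September 2003 has 30 days: 78 − 30 = 48 left.
August 2003 has 31 days: 48 − 31 = 17 left.
July 2003 has 31 days; 31 − 17 = 14 → July 14, 2003.
Subtracting 6 months from July 14, 2003:
month 7 − 6 = 1 → January 2003.
Day 14 is valid in January, giving January 14, 2003.
Counting forward 17 months from January 14, 2003:
month 1 + 17 = 18, which is month 6 of year 2004 → June 2004.
Day 14 is valid in June, giving June 14, 2004.

June 14, 2004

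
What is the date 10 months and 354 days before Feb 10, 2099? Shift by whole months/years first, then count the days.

Subtracting 10 months and 354 days from February 10, 2099: first the month/year part, then the days.
month 2 − 10 = -8, which is month 4 of year 2098 → April 2098.
Day 10 is valid in April, giving April 10, 2098.
Now subtract 354 days from April 10, 2098.
Going back 10 days from April 10, 2098 reaches the end of the previous month; 354 − 10 = 344 left.
March 2098 has 31 days: 344 − 31 = 313 left.
February 2098 has 28 days (2098 is not a leap year): 313 − 28 = 285 left.
January 2098 has 31 days: 285 − 31 = 254 left.
December 2097 has 31 days: 254 − 31 = 223 left.
November 2097 has 30 days: 223 − 30 = 193 left.
October 2097 has 31 days: 193 − 31 = 162 left.
September 2097 has 30 days: 162 − 30 = 132 left.
August 2097 has 31 days: 132 − 31 = 101 left.
July 2097 has 31 days: 101 − 31 = 70 left.
June 2097 has 30 days: 70 − 30 = 40 left.
May 2097 has 31 days: 40 − 31 = 9 left.
April 2097 has 30 days; 30 − 9 = 21 → April 21, 2097.

April 21, 2097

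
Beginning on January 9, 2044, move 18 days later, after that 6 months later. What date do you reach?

Adding 18 days from January 9, 2044:
January has 31 days; 9 + 18 = 27, still in January.
Advancing 6 months from January 27, 2044:
month 1 + 6 = 7 → July 2044.
Day 27 is valid in July, giving July 27, 2044.

July 27, 2044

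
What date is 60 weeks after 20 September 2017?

November 14, 2018

Advancing 60 weeks = 420 days from September 20, 2017.
September has 30 days, so 30 − 20 = 10 days remain after September 20, 2017; 420 − 10 = 410 left.
October 2017 has 31 days: 410 − 31 = 379 left.
November 2017 has 30 days: 379 − 30 = 349 left.
December 2017 has 31 days: 349 − 31 = 318 left.
January 2018 has 31 days: 318 − 31 = 287 left.
February 2018 has 28 days (2018 is not a leap year): 287 − 28 = 259 left.
March 2018 has 31 days: 259 − 31 = 228 left.
April 2018 has 30 days: 228 − 30 = 198 left.
May 2018 has 31 days: 198 − 31 = 167 left.
June 2018 has 30 days: 167 − 30 = 137 left.
July 2018 has 31 days: 137 − 31 = 106 left.
August 2018 has 31 days: 106 − 31 = 75 left.
September 2018 has 30 days: 75 − 30 = 45 left.
October 2018 has 31 days: 45 − 31 = 14 left.
14 days into November 2018 → November 14, 2018.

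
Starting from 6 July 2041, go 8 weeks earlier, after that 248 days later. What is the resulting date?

Counting back 8 weeks (= 56 days) from July 6, 2041:
Going back 6 days from July 6, 2041 reaches the end of the previous month; 56 − 6 = 50 left.
June 2041 has 30 days: 50 − 30 = 20 left.
May 2041 has 31 days; 31 − 20 = 11 → May 11, 2041.
Adding 248 days from May 11, 2041:
May has 31 days, so 31 − 11 = 20 days remain after May 11, 2041; 248 − 20 = 228 left.
June 2041 has 30 days: 228 − 30 = 198 left.
July 2041 has 31 days: 198 − 31 = 167 left.
August 2041 has 31 days: 167 − 31 = 136 left.
September 2041 has 30 days: 136 − 30 = 106 left.
October 2041 has 31 days: 106 − 31 = 75 left.
November 2041 has 30 days: 75 − 30 = 45 left.
December 2041 has 31 days: 45 − 31 = 14 left.
14 days into January 2042 → January 14, 2042.

January 14, 2042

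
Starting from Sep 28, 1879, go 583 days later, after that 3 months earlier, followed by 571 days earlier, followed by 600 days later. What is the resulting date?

March 4, 1881

Counting forward 583 days from September 28, 1879:
September has 30 days, so 30 − 28 = 2 days remain after September 28, 1879; 583 − 2 = 581 left.
October 1879 has 31 days: 581 − 31 = 550 left.
November 1879 has 30 days: 550 − 30 = 520 left.
December 1879 has 31 days: 520 − 31 = 489 left.
January 1880 has 31 days: 489 − 31 = 458 left.
February 1880 has 29 days (1880 is a leap year): 458 − 29 = 429 left.
March 1880 has 31 days: 429 − 31 = 398 left.
April 1880 has 30 days: 398 − 30 = 368 left.
May 1880 has 31 days: 368 − 31 = 337 left.
June 1880 has 30 days: 337 − 30 = 307 left.
July 1880 has 31 days: 307 − 31 = 276 left.
August 1880 has 31 days: 276 − 31 = 245 left.
September 1880 has 30 days: 245 − 30 = 215 left.
October 1880 has 31 days: 215 − 31 = 184 left.
November 1880 has 30 days: 184 − 30 = 154 left.
December 1880 has 31 days: 154 − 31 = 123 left.
January 1881 has 31 days: 123 − 31 = 92 left.
February 1881 has 28 days (1881 is not a leap year): 92 − 28 = 64 left.
March 1881 has 31 days: 64 − 31 = 33 left.
April 1881 has 30 days: 33 − 30 = 3 left.
3 days into May 1881 → May 3, 1881.
Counting back 3 months from May 3, 1881:
month 5 − 3 = 2 → February 1881.
Day 3 is valid in February, giving February 3, 1881.
Counting back 571 days from February 3, 1881:
Going back 3 days from February 3, 1881 reaches the end of the previous month; 571 − 3 = 568 left.
January 1881 has 31 days: 568 − 31 = 537 left.
December 1880 has 31 days: 537 − 31 = 506 left.
November 1880 has 30 days: 506 − 30 = 476 left.
October 1880 has 31 days: 476 − 31 = 445 left.
September 1880 has 30 days: 445 − 30 = 415 left.
August 1880 has 31 days: 415 − 31 = 384 left.
July 1880 has 31 days: 384 − 31 = 353 left.
June 1880 has 30 days: 353 − 30 = 323 left.
May 1880 has 31 days: 323 − 31 = 292 left.
April 1880 has 30 days: 292 − 30 = 262 left.
March 1880 has 31 days: 262 − 31 = 231 left.
February 1880 has 29 days (1880 is a leap year): 231 − 29 = 202 left.
January 1880 has 31 days: 202 − 31 = 171 left.
December 1879 has 31 days: 171 − 31 = 140 left.
November 1879 has 30 days: 140 − 30 = 110 left.
October 1879 has 31 days: 110 − 31 = 79 left.
September 1879 has 30 days: 79 − 30 = 49 left.
August 1879 has 31 days: 49 − 31 = 18 left.
July 1879 has 31 days; 31 − 18 = 13 → July 13, 1879.
Counting forward 600 days from July 13, 1879:
July has 31 days, so 31 − 13 = 18 days remain after July 13, 1879; 600 − 18 = 582 left.
August 1879 has 31 days: 582 − 31 = 551 left.
September 1879 has 30 days: 551 − 30 = 521 left.
October 1879 has 31 days: 521 − 31 = 490 left.
November 1879 has 30 days: 490 − 30 = 460 left.
December 1879 has 31 days: 460 − 31 = 429 left.
January 1880 has 31 days: 429 − 31 = 398 left.
February 1880 has 29 days (1880 is a leap year): 398 − 29 = 369 left.
March 1880 has 31 days: 369 − 31 = 338 left.
April 1880 has 30 days: 338 − 30 = 308 left.
May 1880 has 31 days: 308 − 31 = 277 left.
June 1880 has 30 days: 277 − 30 = 247 left.
July 1880 has 31 days: 247 − 31 = 216 left.
August 1880 has 31 days: 216 − 31 = 185 left.
September 1880 has 30 days: 185 − 30 = 155 left.
October 1880 has 31 days: 155 − 31 = 124 left.
November 1880 has 30 days: 124 − 30 = 94 left.
December 1880 has 31 days: 94 − 31 = 63 left.
January 1881 has 31 days: 63 − 31 = 32 left.
February 1881 has 28 days (1881 is not a leap year): 32 − 28 = 4 left.
4 days into March 1881 → March 4, 1881.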